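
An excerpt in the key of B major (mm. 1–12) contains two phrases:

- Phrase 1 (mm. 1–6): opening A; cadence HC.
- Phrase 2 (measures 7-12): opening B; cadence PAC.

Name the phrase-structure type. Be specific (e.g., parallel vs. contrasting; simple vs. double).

Phrase 1 ends with a half cadence (weaker) and phrase 2 with a perfect authentic cadence (stronger): antecedent + consequent = a period.
The two phrases open with different material (A / B), so the period is contrasting.

contrasting period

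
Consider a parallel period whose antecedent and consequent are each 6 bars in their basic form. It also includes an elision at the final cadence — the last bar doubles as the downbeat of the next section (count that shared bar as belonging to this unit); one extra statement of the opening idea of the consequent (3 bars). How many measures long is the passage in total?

Basic parallel period: 6 + 6 = 12 bars.
12 (basic form) + 3 (extra statement) = 15.
The elision shares a bar with the next section but does not change this unit's count.

15 measures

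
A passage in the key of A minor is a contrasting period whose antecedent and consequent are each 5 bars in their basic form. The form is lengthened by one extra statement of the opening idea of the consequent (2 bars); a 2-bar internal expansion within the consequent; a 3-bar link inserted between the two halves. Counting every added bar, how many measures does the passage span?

Basic contrasting period: 5 + 5 = 10 bars.
10 (basic form) + 2 (extra statement) + 2 (internal expansion) + 3 (link) = 17.

17 measures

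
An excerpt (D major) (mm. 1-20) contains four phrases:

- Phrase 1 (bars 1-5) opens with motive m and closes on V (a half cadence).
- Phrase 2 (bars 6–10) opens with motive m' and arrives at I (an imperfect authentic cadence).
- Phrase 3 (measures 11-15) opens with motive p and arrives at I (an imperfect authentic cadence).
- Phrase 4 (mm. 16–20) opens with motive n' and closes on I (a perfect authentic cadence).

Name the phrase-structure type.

contrasting double period

Four phrases in two halves: the first half (mm. 1–10) ends with an imperfect authentic cadence, the second (measures 11–20) with a perfect authentic cadence — a large antecedent–consequent pair, i.e. a double period.
Phrase 3 begins with different material from phrase 1, making it contrasting.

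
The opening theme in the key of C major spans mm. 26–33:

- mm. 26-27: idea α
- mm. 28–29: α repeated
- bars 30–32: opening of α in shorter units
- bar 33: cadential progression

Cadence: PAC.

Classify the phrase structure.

Basic idea (bars 26–27) + its repetition (mm. 28–29) form the presentation; fragmentation and cadence (mm. 30–33) form the continuation — the 8-bar whole is a sentence.

sentence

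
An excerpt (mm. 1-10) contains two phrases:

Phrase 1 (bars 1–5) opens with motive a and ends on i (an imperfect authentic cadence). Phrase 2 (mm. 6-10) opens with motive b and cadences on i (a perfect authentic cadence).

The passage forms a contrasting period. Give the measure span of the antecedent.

measures 1–5

The phrase ending with the weaker cadence (imperfect authentic cadence) is the antecedent; the one ending more conclusively (perfect authentic cadence) is the consequent. The antecedent is measures 1–5.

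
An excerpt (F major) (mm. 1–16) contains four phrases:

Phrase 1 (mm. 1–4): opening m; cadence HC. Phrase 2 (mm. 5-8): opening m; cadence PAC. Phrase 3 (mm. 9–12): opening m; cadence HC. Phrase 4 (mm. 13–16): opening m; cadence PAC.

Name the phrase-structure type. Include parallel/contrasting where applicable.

repeated period

The cadence pattern HC–PAC–HC–PAC is weak–strong twice, and phrases 3–4 restate phrases 1–2: a period heard twice, not a double period (which would end weakly at phrase 2).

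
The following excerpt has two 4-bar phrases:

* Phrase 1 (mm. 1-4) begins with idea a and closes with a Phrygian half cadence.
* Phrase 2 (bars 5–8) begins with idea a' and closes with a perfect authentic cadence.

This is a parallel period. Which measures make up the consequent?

The phrase ending with the weaker cadence (Phrygian half cadence) is the antecedent; the one ending more conclusively (perfect authentic cadence) is the consequent. The consequent is measures 5–8.

measures 5–8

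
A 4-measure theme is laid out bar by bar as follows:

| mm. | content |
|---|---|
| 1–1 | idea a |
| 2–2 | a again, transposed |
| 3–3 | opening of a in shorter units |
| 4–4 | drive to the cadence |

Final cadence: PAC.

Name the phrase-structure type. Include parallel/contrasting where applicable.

sentence

Basic idea (m. 1) + its repetition (measure 2) form the presentation; fragmentation and cadence (mm. 3–4) form the continuation — the 4-bar whole is a sentence.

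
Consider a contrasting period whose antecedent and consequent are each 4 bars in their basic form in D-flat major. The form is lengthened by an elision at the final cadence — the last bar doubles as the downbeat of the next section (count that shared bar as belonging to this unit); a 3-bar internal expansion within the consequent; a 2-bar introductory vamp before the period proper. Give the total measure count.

Basic contrasting period: 4 + 4 = 8 bars.
8 (basic form) + 3 (internal expansion) + 2 (introduction) = 13.
The elision shares a bar with the next section but does not change this unit's count.

13 measures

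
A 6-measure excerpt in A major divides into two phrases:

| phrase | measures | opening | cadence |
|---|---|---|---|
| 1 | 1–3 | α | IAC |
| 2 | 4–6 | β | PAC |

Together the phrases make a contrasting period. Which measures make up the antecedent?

measures 1–3

The phrase ending with the weaker cadence (imperfect authentic cadence) is the antecedent; the one ending more conclusively (perfect authentic cadence) is the consequent. The antecedent is measures 1–3.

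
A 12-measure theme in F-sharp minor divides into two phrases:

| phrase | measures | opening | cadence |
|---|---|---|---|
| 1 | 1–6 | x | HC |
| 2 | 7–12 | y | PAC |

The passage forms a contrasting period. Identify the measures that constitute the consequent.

The antecedent is the phrase ending with the weaker cadence (half cadence, phrase 1) and the consequent the one ending more conclusively (perfect authentic cadence, phrase 2); the consequent is bars 7–12.

measures 7–12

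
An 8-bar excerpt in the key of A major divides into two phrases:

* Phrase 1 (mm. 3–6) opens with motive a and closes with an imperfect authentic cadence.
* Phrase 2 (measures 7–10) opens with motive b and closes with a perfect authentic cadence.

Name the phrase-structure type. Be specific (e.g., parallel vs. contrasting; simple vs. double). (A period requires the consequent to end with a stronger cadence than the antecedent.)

Phrase 1 ends with an imperfect authentic cadence (weaker) and phrase 2 with a perfect authentic cadence (stronger): antecedent + consequent = a period.
The two phrases open with different material (a / b), so the period is contrasting.

contrasting period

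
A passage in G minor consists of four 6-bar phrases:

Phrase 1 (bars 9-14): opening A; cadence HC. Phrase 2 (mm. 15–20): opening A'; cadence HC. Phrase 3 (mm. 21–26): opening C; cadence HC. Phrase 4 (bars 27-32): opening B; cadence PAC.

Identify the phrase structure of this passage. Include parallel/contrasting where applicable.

contrasting double period

Four phrases in two halves: the first half (mm. 9–20) ends with a half cadence, the second (mm. 21–32) with a perfect authentic cadence — a large antecedent–consequent pair, i.e. a double period.
Phrase 3 begins with different material from phrase 1, making it contrasting.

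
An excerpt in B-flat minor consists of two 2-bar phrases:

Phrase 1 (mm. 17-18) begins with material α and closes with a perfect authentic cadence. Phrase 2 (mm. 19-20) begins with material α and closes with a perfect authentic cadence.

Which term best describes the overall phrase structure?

repeated phrase

Both phrases have the same opening (α) and the same cadence (perfect authentic cadence): the second is a restatement, not a consequent, so this is a repeated phrase rather than a period.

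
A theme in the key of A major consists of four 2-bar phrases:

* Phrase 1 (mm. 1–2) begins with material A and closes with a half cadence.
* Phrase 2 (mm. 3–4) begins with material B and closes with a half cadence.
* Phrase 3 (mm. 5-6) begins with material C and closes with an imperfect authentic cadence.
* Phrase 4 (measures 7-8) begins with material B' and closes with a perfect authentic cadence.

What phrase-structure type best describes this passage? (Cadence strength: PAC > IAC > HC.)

Four phrases in two halves: the first half (bars 1–4) ends with a half cadence, the second (mm. 5–8) with a perfect authentic cadence — a large antecedent–consequent pair, i.e. a double period.
Phrase 3 begins with different material from phrase 1, making it contrasting.

contrasting double period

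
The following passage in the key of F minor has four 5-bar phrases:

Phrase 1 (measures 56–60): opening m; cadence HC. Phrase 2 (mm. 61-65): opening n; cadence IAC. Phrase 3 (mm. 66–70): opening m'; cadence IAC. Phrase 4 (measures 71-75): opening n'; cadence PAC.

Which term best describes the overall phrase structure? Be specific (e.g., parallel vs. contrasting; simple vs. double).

Four phrases in two halves: the first half (measures 56–65) ends with an imperfect authentic cadence, the second (bars 66-75) with a perfect authentic cadence — a large antecedent–consequent pair, i.e. a double period.
Phrase 3 begins with the same material as phrase 1, making it parallel.

parallel double period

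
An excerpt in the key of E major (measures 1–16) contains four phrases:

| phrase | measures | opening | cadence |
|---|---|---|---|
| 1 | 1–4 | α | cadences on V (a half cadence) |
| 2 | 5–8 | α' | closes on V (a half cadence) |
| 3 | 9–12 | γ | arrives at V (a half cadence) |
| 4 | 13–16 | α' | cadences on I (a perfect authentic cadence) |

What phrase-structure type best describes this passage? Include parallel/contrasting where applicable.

contrasting double period

Four phrases in two halves: the first half (mm. 1-8) ends with a half cadence, the second (bars 9–16) with a perfect authentic cadence — a large antecedent–consequent pair, i.e. a double period.
Phrase 3 begins with different material from phrase 1, making it contrasting.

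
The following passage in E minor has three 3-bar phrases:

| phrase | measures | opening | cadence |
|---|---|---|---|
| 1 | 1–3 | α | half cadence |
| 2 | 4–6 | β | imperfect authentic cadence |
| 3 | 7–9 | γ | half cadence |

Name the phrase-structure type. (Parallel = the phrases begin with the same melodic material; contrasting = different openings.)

phrase group

The final phrase closes with a half cadence, which is not stronger than the preceding imperfect authentic cadence; the 3 phrases lack an overall antecedent–consequent design and so form a phrase group.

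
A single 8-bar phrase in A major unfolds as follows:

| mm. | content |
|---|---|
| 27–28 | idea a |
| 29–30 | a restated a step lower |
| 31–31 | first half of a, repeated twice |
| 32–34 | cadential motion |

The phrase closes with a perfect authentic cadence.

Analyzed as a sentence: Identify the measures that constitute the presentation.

measures 27–30

The presentation of a sentence is the basic idea (mm. 27–28) plus its repetition (mm. 29-30); the presentation is therefore mm. 27-30.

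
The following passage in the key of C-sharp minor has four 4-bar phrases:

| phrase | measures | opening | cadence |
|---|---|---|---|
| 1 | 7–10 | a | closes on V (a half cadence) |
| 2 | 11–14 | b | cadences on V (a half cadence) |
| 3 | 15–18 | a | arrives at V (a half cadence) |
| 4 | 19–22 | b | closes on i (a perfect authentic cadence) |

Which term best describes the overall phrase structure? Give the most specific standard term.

Four phrases in two halves: the first half (mm. 7-14) ends with a half cadence, the second (mm. 15-22) with a perfect authentic cadence — a large antecedent–consequent pair, i.e. a double period.
Phrase 3 begins with the same material as phrase 1, making it parallel.

parallel double period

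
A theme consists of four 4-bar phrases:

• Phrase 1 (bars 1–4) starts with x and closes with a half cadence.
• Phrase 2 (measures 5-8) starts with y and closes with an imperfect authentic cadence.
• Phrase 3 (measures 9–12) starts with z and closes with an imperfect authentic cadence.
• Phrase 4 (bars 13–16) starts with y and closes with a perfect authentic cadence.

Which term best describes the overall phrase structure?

Four phrases in two halves: the first half (mm. 1-8) ends with an imperfect authentic cadence, the second (bars 9–16) with a perfect authentic cadence — a large antecedent–consequent pair, i.e. a double period.
Phrase 3 begins with different material from phrase 1, making it contrasting.

contrasting double period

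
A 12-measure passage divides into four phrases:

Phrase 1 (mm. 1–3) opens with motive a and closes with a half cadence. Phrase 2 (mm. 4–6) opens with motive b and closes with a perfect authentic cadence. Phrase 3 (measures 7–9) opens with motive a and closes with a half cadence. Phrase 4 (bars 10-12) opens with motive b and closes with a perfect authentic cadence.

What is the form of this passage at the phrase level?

The cadence pattern HC–PAC–HC–PAC is weak–strong twice, and phrases 3–4 restate phrases 1–2: a period heard twice, not a double period (which would end weakly at phrase 2).

repeated period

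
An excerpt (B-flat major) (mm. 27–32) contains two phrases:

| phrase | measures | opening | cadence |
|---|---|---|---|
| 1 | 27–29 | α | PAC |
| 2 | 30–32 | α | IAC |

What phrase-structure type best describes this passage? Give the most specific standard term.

phrase group

The second phrase closes with an imperfect authentic cadence, which is not stronger than the first phrase's perfect authentic cadence; without a weak→strong cadential pair there is no antecedent–consequent relationship, so this is a phrase group rather than a period.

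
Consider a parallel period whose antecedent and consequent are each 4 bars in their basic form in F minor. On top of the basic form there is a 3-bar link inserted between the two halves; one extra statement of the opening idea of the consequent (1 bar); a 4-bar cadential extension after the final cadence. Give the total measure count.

Basic parallel period: 4 + 4 = 8 bars.
8 (basic form) + 3 (link) + 1 (extra statement) + 4 (cadential extension) = 16.

16 measures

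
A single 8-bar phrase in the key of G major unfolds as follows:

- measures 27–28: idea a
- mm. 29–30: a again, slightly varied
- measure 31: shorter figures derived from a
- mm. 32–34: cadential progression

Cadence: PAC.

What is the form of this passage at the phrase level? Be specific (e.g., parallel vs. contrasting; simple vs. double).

sentence

Basic idea (bars 27–28) + its repetition (measures 29-30) form the presentation; fragmentation and cadence (mm. 31–34) form the continuation — the 8-bar whole is a sentence.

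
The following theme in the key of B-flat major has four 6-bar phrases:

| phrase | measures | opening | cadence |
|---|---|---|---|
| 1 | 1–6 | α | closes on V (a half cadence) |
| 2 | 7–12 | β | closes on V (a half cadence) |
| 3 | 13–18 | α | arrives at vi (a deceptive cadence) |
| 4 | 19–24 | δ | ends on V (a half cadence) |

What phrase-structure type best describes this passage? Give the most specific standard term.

Phrase 4 ends with a half cadence, no stronger than phrase 2's half cadence, so the four phrases do not form a double period; nor do phrases 3–4 duplicate 1–2, so it is not a repeated period. With no phrase reaching a conclusive cadence, the passage is a phrase group.

phrase group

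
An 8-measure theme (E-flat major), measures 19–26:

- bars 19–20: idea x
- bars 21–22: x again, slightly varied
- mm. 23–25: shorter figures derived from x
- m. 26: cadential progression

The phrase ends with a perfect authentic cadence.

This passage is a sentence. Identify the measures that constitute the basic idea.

measures 19–20

The presentation of a sentence is the basic idea (mm. 19–20) plus its repetition (mm. 21–22); the basic idea is therefore measures 19-20.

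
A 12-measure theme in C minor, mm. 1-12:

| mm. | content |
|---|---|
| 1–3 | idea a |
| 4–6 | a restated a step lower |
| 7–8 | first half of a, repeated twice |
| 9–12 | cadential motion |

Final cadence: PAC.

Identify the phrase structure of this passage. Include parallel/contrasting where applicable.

sentence

Basic idea (measures 1–3) + its repetition (mm. 4–6) form the presentation; fragmentation and cadence (mm. 7–12) form the continuation — the 12-bar whole is a sentence.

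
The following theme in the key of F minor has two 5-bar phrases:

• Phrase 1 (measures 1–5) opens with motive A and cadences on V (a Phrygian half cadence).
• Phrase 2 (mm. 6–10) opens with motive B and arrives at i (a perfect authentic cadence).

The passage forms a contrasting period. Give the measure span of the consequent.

measures 6–10

The antecedent is the phrase ending with the weaker cadence (Phrygian half cadence, phrase 1) and the consequent the one ending more conclusively (perfect authentic cadence, phrase 2); the consequent is bars 6–10.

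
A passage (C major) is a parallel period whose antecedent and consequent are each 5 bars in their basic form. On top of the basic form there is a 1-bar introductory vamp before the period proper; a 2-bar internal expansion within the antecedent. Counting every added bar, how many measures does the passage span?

Basic parallel period: 5 + 5 = 10 bars.
10 (basic form) + 1 (introduction) + 2 (internal expansion) = 13.

13 measures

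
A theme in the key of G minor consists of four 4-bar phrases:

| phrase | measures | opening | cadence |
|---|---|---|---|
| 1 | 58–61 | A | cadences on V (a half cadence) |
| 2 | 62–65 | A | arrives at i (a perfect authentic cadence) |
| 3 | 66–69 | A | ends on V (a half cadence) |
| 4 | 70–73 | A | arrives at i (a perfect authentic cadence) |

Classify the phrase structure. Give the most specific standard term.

repeated period

The cadence pattern HC–PAC–HC–PAC is weak–strong twice, and phrases 3–4 restate phrases 1–2: a period heard twice, not a double period (which would end weakly at phrase 2).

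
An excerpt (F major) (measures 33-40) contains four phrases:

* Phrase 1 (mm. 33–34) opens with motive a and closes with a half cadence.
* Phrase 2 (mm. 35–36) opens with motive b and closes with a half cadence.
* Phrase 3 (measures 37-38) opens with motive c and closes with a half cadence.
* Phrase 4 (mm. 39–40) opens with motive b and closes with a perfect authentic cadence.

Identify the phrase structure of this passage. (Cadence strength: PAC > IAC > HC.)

Four phrases in two halves: the first half (measures 33–36) ends with a half cadence, the second (mm. 37–40) with a perfect authentic cadence — a large antecedent–consequent pair, i.e. a double period.
Phrase 3 begins with different material from phrase 1, making it contrasting.

contrasting double period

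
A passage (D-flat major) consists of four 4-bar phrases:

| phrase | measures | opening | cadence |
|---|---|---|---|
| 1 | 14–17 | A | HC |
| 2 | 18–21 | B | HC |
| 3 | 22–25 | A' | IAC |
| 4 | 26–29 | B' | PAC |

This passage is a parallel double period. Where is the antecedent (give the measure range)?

In a double period the four phrases pair into a large antecedent (phrases 1–2, ending half cadence) and a large consequent (phrases 3–4, ending perfect authentic cadence). The antecedent spans measures 14–21.

measures 14–21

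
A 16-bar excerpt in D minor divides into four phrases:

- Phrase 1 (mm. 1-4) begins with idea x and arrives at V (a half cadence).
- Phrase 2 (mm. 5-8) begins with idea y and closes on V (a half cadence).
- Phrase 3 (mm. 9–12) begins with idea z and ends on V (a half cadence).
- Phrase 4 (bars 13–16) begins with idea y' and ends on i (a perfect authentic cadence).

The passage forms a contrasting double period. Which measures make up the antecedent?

measures 1–8

In a double period the first pair of phrases (ending half cadence) is the large antecedent and the second pair (ending perfect authentic cadence) is the large consequent; the antecedent is measures 1–8.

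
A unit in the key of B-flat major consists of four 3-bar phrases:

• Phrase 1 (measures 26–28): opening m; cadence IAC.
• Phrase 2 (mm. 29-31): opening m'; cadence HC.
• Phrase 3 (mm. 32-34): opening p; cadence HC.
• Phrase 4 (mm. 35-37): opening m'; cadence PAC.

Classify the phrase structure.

contrasting double period

Four phrases in two halves: the first half (bars 26-31) ends with a half cadence, the second (bars 32–37) with a perfect authentic cadence — a large antecedent–consequent pair, i.e. a double period.
Phrase 3 begins with different material from phrase 1, making it contrasting.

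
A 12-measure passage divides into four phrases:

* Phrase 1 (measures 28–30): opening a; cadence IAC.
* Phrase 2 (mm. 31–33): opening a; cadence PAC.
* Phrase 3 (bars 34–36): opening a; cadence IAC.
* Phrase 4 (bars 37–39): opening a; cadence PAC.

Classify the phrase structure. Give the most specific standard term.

repeated period

The cadence pattern IAC–PAC–IAC–PAC is weak–strong twice, and phrases 3–4 restate phrases 1–2: a period heard twice, not a double period (which would end weakly at phrase 2).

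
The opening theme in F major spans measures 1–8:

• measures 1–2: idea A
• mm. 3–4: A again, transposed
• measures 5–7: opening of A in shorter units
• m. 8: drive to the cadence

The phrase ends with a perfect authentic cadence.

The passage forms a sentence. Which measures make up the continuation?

measures 5–8

After the presentation (mm. 1–4), the continuation covers the fragmentation through the cadence: mm. 5–8.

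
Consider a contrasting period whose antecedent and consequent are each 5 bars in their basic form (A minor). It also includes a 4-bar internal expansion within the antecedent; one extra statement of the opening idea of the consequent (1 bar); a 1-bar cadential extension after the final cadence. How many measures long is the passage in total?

16 measures

Basic contrasting period: 5 + 5 = 10 bars.
10 (basic form) + 4 (internal expansion) + 1 (extra statement) + 1 (cadential extension) = 16.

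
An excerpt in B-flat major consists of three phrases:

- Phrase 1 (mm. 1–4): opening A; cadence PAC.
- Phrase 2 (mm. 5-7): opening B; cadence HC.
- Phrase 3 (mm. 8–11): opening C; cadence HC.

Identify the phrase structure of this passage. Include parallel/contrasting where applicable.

The final phrase closes with a half cadence, which is not stronger than the preceding half cadence; the 3 phrases lack an overall antecedent–consequent design and so form a phrase group.

phrase group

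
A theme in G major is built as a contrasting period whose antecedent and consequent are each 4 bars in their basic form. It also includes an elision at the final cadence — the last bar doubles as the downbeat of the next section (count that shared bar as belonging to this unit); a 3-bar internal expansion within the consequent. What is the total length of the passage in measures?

11 measures

Basic contrasting period: 4 + 4 = 8 bars.
8 (basic form) + 3 (internal expansion) = 11.
The elision shares a bar with the next section but does not change this unit's count.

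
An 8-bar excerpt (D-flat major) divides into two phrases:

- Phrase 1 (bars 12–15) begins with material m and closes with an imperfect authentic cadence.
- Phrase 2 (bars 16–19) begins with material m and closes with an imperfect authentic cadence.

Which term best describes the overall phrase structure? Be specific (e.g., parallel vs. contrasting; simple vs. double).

repeated phrase

Both phrases have the same opening (m) and the same cadence (imperfect authentic cadence): the second is a restatement, not a consequent, so this is a repeated phrase rather than a period.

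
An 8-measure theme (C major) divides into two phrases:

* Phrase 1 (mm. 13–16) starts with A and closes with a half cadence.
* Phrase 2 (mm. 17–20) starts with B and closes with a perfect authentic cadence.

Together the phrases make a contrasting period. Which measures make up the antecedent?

measures 13–16

The phrase ending with the weaker cadence (half cadence) is the antecedent; the one ending more conclusively (perfect authentic cadence) is the consequent. The antecedent is measures 13–16.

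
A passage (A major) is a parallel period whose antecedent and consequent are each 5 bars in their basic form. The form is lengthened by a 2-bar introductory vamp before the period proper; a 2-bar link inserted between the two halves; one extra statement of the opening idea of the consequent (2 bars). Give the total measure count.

Basic parallel period: 5 + 5 = 10 bars.
10 (basic form) + 2 (introduction) + 2 (link) + 2 (extra statement) = 16.

16 measures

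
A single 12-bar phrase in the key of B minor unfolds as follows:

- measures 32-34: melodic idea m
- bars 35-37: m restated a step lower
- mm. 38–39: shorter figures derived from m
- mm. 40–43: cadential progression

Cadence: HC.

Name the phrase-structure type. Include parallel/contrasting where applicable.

sentence

Basic idea (mm. 32–34) + its repetition (bars 35-37) form the presentation; fragmentation and cadence (bars 38–43) form the continuation — the 12-bar whole is a sentence.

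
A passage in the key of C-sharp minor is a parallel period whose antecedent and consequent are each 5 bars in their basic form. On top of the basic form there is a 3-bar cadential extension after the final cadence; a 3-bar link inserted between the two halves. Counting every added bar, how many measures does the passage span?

16 measures

Basic parallel period: 5 + 5 = 10 bars.
10 (basic form) + 3 (cadential extension) + 3 (link) = 16.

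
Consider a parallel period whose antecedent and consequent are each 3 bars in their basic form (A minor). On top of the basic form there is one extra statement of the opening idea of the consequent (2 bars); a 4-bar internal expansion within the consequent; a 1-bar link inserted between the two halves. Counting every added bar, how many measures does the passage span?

13 measures

Basic parallel period: 3 + 3 = 6 bars.
6 (basic form) + 2 (extra statement) + 4 (internal expansion) + 1 (link) = 13.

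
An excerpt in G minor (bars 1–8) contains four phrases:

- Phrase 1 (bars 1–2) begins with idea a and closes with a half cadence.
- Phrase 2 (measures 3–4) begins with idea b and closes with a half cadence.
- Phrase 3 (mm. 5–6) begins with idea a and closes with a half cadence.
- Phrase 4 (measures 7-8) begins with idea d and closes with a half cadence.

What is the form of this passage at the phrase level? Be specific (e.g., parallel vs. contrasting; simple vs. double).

Phrase 4 ends with a half cadence, no stronger than phrase 2's half cadence, so the four phrases do not form a double period; nor do phrases 3–4 duplicate 1–2, so it is not a repeated period. With no phrase reaching a conclusive cadence, the passage is a phrase group.

phrase group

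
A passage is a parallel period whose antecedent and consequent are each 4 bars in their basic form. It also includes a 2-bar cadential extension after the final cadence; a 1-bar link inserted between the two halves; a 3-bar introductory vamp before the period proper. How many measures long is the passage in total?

Basic parallel period: 4 + 4 = 8 bars.
8 (basic form) + 2 (cadential extension) + 1 (link) + 3 (introduction) = 14.

14 measures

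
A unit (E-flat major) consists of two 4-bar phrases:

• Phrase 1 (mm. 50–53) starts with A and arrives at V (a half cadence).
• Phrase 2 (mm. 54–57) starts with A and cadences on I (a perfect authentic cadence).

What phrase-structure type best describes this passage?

Phrase 1 ends with a half cadence (weaker) and phrase 2 with a perfect authentic cadence (stronger): antecedent + consequent = a period.
The two phrases open with the same material (A / A), so the period is parallel.

parallel period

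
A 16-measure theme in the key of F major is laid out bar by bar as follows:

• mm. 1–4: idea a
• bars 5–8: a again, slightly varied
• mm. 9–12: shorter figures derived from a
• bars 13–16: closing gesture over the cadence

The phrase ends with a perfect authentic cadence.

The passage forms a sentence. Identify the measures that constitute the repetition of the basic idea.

The presentation of a sentence is the basic idea (bars 1–4) plus its repetition (mm. 5-8); the repetition of the basic idea is therefore measures 5–8.

measures 5–8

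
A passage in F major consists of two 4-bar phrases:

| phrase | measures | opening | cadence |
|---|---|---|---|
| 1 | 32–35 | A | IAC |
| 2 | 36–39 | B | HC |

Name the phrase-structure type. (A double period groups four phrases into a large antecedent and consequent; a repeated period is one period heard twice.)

phrase group

The second phrase closes with a half cadence, which is not stronger than the first phrase's imperfect authentic cadence; without a weak→strong cadential pair there is no antecedent–consequent relationship, so this is a phrase group rather than a period.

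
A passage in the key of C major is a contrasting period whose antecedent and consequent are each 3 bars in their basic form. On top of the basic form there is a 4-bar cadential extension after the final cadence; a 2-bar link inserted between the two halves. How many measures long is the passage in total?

Basic contrasting period: 3 + 3 = 6 bars.
6 (basic form) + 4 (cadential extension) + 2 (link) = 12.

12 measures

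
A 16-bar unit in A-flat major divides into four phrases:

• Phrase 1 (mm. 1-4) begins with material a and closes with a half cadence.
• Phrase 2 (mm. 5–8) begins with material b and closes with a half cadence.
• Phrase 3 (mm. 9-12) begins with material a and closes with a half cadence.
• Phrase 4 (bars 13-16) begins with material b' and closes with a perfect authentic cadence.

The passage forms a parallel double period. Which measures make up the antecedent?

In a double period the first pair of phrases (ending half cadence) is the large antecedent and the second pair (ending perfect authentic cadence) is the large consequent; the antecedent is measures 1–8.

measures 1–8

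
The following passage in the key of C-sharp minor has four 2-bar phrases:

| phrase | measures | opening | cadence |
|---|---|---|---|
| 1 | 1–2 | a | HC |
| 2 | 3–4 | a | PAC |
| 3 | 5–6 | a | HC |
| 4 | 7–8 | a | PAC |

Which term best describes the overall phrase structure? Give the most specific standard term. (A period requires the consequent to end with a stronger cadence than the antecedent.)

repeated period

The cadence pattern HC–PAC–HC–PAC is weak–strong twice, and phrases 3–4 restate phrases 1–2: a period heard twice, not a double period (which would end weakly at phrase 2).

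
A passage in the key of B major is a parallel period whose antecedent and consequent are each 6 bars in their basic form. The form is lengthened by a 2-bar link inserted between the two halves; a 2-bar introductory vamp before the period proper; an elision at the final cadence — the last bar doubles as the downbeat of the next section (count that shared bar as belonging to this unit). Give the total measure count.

Basic parallel period: 6 + 6 = 12 bars.
12 (basic form) + 2 (link) + 2 (introduction) = 16.
The elision shares a bar with the next section but does not change this unit's count.

16 measures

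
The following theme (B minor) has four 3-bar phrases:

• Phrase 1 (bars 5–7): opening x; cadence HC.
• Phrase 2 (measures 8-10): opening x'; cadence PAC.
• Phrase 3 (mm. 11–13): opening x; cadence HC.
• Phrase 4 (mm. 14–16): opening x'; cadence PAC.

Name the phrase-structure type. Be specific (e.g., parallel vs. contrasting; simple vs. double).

repeated period

The cadence pattern HC–PAC–HC–PAC is weak–strong twice, and phrases 3–4 restate phrases 1–2: a period heard twice, not a double period (which would end weakly at phrase 2).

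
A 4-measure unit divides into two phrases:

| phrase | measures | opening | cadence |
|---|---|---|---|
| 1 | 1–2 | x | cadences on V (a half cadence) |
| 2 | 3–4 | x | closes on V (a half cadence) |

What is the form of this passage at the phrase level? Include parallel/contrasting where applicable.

repeated phrase

Both phrases have the same opening (x) and the same cadence (half cadence): the second is a restatement, not a consequent, so this is a repeated phrase rather than a period.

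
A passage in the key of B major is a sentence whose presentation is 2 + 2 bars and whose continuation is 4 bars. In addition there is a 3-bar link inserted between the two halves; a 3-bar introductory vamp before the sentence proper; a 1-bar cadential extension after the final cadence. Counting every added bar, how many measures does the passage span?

15 measures

Basic sentence: 2 + 2 + 4 = 8 bars.
8 (basic form) + 3 (link) + 3 (introduction) + 1 (cadential extension) = 15.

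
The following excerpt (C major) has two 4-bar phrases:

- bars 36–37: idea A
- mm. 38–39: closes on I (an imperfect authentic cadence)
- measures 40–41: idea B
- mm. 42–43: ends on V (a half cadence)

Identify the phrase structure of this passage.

The second phrase closes with a half cadence, which is not stronger than the first phrase's imperfect authentic cadence; without a weak→strong cadential pair there is no antecedent–consequent relationship, so this is a phrase group rather than a period.

phrase group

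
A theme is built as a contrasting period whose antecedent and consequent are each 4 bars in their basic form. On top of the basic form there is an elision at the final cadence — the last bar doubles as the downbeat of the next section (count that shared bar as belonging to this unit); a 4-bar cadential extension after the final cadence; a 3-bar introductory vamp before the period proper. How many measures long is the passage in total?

Basic contrasting period: 4 + 4 = 8 bars.
8 (basic form) + 4 (cadential extension) + 3 (introduction) = 15.
The elision shares a bar with the next section but does not change this unit's count.

15 measures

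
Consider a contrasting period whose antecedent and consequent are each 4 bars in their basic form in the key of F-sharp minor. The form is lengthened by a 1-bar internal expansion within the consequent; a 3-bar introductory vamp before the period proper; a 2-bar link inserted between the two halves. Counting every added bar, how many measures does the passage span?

14 measures

Basic contrasting period: 4 + 4 = 8 bars.
8 (basic form) + 1 (internal expansion) + 3 (introduction) + 2 (link) = 14.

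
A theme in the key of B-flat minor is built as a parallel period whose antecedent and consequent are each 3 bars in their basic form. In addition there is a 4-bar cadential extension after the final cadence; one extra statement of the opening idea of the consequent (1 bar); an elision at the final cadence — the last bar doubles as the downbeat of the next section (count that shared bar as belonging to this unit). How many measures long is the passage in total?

11 measures

Basic parallel period: 3 + 3 = 6 bars.
6 (basic form) + 4 (cadential extension) + 1 (extra statement) = 11.
The elision shares a bar with the next section but does not change this unit's count.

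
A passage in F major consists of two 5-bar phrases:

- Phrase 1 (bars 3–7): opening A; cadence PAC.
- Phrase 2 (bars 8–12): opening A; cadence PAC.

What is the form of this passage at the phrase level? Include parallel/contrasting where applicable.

repeated phrase

Both phrases have the same opening (A) and the same cadence (perfect authentic cadence): the second is a restatement, not a consequent, so this is a repeated phrase rather than a period.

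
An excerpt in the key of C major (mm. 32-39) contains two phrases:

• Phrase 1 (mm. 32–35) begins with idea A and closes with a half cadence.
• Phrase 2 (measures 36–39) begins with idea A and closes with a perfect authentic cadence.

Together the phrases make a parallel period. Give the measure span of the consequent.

The phrase ending with the weaker cadence (half cadence) is the antecedent; the one ending more conclusively (perfect authentic cadence) is the consequent. The consequent is measures 36–39.

measures 36–39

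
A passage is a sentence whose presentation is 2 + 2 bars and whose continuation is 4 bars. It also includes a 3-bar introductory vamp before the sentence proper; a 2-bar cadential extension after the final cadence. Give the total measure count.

13 measures

Basic sentence: 2 + 2 + 4 = 8 bars.
8 (basic form) + 3 (introduction) + 2 (cadential extension) = 13.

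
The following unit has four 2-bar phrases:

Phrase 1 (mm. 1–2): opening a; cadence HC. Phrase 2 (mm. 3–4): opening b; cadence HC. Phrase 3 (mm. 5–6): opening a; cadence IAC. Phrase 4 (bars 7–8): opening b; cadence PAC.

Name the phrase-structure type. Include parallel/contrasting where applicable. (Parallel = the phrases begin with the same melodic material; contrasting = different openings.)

parallel double period

Four phrases in two halves: the first half (measures 1–4) ends with a half cadence, the second (bars 5–8) with a perfect authentic cadence — a large antecedent–consequent pair, i.e. a double period.
Phrase 3 begins with the same material as phrase 1, making it parallel.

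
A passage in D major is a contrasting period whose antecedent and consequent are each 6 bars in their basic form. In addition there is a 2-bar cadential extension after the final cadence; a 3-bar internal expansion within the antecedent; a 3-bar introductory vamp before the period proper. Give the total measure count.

20 measures

Basic contrasting period: 6 + 6 = 12 bars.
12 (basic form) + 2 (cadential extension) + 3 (internal expansion) + 3 (introduction) = 20.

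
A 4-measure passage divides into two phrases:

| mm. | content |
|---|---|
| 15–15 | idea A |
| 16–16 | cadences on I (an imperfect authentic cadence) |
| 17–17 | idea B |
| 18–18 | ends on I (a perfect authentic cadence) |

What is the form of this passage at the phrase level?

contrasting period

Phrase 1 ends with an imperfect authentic cadence (weaker) and phrase 2 with a perfect authentic cadence (stronger): antecedent + consequent = a period.
The two phrases open with different material (A / B), so the period is contrasting.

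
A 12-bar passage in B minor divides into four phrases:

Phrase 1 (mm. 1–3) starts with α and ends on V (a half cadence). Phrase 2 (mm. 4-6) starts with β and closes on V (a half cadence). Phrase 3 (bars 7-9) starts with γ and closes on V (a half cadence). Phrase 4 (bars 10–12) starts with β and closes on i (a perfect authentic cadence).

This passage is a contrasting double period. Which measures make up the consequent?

In a double period the four phrases pair into a large antecedent (phrases 1–2, ending half cadence) and a large consequent (phrases 3–4, ending perfect authentic cadence). The consequent spans bars 7–12.

measures 7–12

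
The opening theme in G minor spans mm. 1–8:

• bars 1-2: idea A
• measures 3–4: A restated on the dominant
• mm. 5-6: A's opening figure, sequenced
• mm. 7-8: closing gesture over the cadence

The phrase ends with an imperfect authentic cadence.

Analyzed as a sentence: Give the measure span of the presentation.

The presentation of a sentence is the basic idea (measures 1–2) plus its repetition (measures 3-4); the presentation is therefore bars 1–4.

measures 1–4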